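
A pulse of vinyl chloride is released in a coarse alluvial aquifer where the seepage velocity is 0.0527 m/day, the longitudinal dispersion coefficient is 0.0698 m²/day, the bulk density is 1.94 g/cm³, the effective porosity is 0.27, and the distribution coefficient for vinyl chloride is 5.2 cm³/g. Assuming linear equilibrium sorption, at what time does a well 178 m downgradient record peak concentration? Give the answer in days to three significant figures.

Retardation factor R = 1 + ρ_b·K_d/n = 1 + 1.94 × 5.2/0.27 = 38.36.
Sorption retards both mechanisms: v_R = v/R = 0.001374 m/day, D_R = D/R = 0.001820 m²/day.
Peak time from v_R²t² + 2D_R t − x² = 0: t = (√(D_R² + v_R²x²) − D_R)/v_R².
√(D_R² + v_R²x²) = √(0.001820² + 0.001374² × 178²) = 0.2446; v_R² = 1.888e-06.
t = (0.2446 − 0.001820)/1.888e-06 = 129000 days.

129000 days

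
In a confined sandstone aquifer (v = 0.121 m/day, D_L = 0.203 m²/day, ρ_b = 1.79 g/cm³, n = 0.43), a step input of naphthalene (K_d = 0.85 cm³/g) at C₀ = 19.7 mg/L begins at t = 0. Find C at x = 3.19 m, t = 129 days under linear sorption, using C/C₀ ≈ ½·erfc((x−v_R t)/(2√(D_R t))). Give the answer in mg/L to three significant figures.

10.4 mg/L

Retardation factor R = 1 + ρ_b·K_d/n = 1 + 1.79 × 0.85/0.43 = 4.538.
Sorption retards both mechanisms: v_R = v/R = 0.02666 m/day, D_R = D/R = 0.04473 m²/day.
v_R·t = 0.02666 × 129 = 3.43914 m; 2√(D_R t) = 4.804 m; argument = (3.19 − 3.43914)/4.804 = -0.05186.
C = C₀ × ½·erfc(-0.05186) = 19.7 × 0.5292 = 10.4 mg/L.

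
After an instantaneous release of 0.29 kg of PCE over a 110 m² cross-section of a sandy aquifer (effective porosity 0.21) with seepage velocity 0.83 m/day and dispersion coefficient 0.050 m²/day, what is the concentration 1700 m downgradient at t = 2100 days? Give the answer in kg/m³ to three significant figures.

4.23e-06 kg/m³

For an instantaneous plane source, C(x,t) = M/(n_e·A·√(4πDt)) · exp(−(x−vt)²/(4Dt)), with n_e·A the pore (flow) area.
Plume center vt = 0.83 × 2100 = 1743 m, so the well at 1700 m is 43 m upgradient of the peak.
√(4πDt) = 36.32 m, giving peak height M/(n_e·A·√(4πDt)) = 0.29/(0.21 × 110 × 36.32) = 0.0003457 kg/m³.
(x−vt)²/(4Dt) = (-43)²/(4 × 0.050 × 2100) = 4.402; exp(−4.402) = 0.01225.
C = 0.0003457 × 0.01225 = 4.23e-06 kg/m³.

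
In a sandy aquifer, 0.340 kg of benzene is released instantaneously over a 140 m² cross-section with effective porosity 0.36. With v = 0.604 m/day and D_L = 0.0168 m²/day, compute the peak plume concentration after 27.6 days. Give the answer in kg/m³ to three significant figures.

The peak of an instantaneous 1D plume sits at x = vt; there the Gaussian factor is 1 and C_max = M/(n_e·A·√(4πDt)), where n_e·A is the pore area the mass is dissolved in.
√(4πDt) = √(4π × 0.0168 × 27.6) = 2.414 m, so C_max = 0.340/(0.36 × 140 × 2.414) = 0.00279 kg/m³.

0.00279 kg/m³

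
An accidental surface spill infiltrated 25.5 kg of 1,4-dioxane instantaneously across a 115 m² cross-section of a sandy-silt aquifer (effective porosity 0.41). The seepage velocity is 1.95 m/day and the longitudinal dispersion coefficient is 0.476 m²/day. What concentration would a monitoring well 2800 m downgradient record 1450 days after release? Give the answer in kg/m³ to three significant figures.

For an instantaneous plane source, C(x,t) = M/(n_e·A·√(4πDt)) · exp(−(x−vt)²/(4Dt)), with n_e·A the pore (flow) area.
Plume center vt = 1.95 × 1450 = 2827.5 m, so the well at 2800 m is 27.5 m upgradient of the peak.
√(4πDt) = 93.13 m, giving peak height M/(n_e·A·√(4πDt)) = 25.5/(0.41 × 115 × 93.13) = 0.005807 kg/m³.
(x−vt)²/(4Dt) = (-27.5)²/(4 × 0.476 × 1450) = 0.2739; exp(−0.2739) = 0.7604.
C = 0.005807 × 0.7604 = 0.00442 kg/m³.

0.00442 kg/m³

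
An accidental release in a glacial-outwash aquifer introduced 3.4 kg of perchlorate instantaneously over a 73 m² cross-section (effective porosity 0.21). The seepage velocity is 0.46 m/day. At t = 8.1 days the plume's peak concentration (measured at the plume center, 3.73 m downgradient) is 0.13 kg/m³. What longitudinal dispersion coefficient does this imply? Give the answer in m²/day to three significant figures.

At the plume center C_max = M/(n_e·A·√(4πDt)), so D = M²/(4πt·(n_e·A·C_max)²).
n_e·A·C_max = 0.21 × 73 × 0.13 = 1.993 kg/m.
D = 3.4²/(4π × 8.1 × 1.993²) = 0.0286 m²/day.

0.0286 m²/day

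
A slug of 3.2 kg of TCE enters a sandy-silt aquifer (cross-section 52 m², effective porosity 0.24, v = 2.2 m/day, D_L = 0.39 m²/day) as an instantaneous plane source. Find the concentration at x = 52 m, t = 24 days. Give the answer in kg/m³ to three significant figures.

For an instantaneous plane source, C(x,t) = M/(n_e·A·√(4πDt)) · exp(−(x−vt)²/(4Dt)), with n_e·A the pore (flow) area.
Plume center vt = 2.2 × 24 = 52.8 m, so the well at 52 m is 0.8 m upgradient of the peak.
√(4πDt) = 10.85 m, giving peak height M/(n_e·A·√(4πDt)) = 3.2/(0.24 × 52 × 10.85) = 0.02363 kg/m³.
(x−vt)²/(4Dt) = (-0.8)²/(4 × 0.39 × 24) = 0.01709; exp(−0.01709) = 0.9831.
C = 0.02363 × 0.9831 = 0.0232 kg/m³.

0.0232 kg/m³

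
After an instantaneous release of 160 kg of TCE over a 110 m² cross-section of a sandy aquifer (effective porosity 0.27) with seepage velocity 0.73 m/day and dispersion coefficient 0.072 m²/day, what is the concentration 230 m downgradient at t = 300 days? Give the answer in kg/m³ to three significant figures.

For an instantaneous plane source, C(x,t) = M/(n_e·A·√(4πDt)) · exp(−(x−vt)²/(4Dt)), with n_e·A the pore (flow) area.
Plume center vt = 0.73 × 300 = 219 m, so the well at 230 m is 11 m downgradient of the peak.
√(4πDt) = 16.48 m, giving peak height M/(n_e·A·√(4πDt)) = 160/(0.27 × 110 × 16.48) = 0.3269 kg/m³.
(x−vt)²/(4Dt) = (11)²/(4 × 0.072 × 300) = 1.400; exp(−1.400) = 0.2466.
C = 0.3269 × 0.2466 = 0.0806 kg/m³.

0.0806 kg/m³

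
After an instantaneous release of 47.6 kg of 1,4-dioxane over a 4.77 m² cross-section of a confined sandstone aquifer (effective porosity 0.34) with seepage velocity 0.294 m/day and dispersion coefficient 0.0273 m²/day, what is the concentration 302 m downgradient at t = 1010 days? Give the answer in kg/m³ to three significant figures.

For an instantaneous plane source, C(x,t) = M/(n_e·A·√(4πDt)) · exp(−(x−vt)²/(4Dt)), with n_e·A the pore (flow) area.
Plume center vt = 0.294 × 1010 = 296.94 m, so the well at 302 m is 5.06 m downgradient of the peak.
√(4πDt) = 18.61 m, giving peak height M/(n_e·A·√(4πDt)) = 47.6/(0.34 × 4.77 × 18.61) = 1.577 kg/m³.
(x−vt)²/(4Dt) = (5.06)²/(4 × 0.0273 × 1010) = 0.2321; exp(−0.2321) = 0.7929.
C = 1.577 × 0.7929 = 1.25 kg/m³.

1.25 kg/m³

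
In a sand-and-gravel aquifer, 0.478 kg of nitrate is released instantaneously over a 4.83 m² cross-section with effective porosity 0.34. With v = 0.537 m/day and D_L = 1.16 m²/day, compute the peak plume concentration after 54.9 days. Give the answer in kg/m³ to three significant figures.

The peak of an instantaneous 1D plume sits at x = vt; there the Gaussian factor is 1 and C_max = M/(n_e·A·√(4πDt)), where n_e·A is the pore area the mass is dissolved in.
√(4πDt) = √(4π × 1.16 × 54.9) = 28.29 m, so C_max = 0.478/(0.34 × 4.83 × 28.29) = 0.0103 kg/m³.

0.0103 kg/m³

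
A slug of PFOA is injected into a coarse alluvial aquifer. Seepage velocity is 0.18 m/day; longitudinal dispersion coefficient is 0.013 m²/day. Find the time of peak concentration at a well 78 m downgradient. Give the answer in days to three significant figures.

433 days

For the 1D instantaneous-source solution, setting ∂C/∂t = 0 at fixed x gives v²t² + 2Dt − x² = 0, so t = (√(D² + v²x²) − D)/v².
√(D² + v²x²) = √(0.013² + 0.18² × 78²) = 14.04; v² = 0.0324.
t = (14.04 − 0.013)/0.0324 = 433 days (vs. the pure-advection estimate x/v = 433 d).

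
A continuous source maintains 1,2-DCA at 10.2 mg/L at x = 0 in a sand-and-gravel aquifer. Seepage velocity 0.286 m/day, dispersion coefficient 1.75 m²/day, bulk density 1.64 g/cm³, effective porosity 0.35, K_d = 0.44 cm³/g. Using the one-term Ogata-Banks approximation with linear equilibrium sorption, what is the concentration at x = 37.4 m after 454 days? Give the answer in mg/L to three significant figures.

Retardation factor R = 1 + ρ_b·K_d/n = 1 + 1.64 × 0.44/0.35 = 3.062.
Sorption retards both mechanisms: v_R = v/R = 0.09340 m/day, D_R = D/R = 0.5715 m²/day.
v_R·t = 0.09340 × 454 = 42.4036 m; 2√(D_R t) = 32.22 m; argument = (37.4 − 42.4036)/32.22 = -0.1553.
C = C₀ × ½·erfc(-0.1553) = 10.2 × 0.5869 = 5.99 mg/L.

5.99 mg/L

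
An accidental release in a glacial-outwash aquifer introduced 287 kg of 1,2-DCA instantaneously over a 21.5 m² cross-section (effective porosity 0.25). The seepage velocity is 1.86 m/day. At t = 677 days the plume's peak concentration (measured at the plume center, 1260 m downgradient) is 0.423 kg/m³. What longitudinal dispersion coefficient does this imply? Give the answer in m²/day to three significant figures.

1.87 m²/day

At the plume center C_max = M/(n_e·A·√(4πDt)), so D = M²/(4πt·(n_e·A·C_max)²).
n_e·A·C_max = 0.25 × 21.5 × 0.423 = 2.274 kg/m.
D = 287²/(4π × 677 × 2.274²) = 1.87 m²/day.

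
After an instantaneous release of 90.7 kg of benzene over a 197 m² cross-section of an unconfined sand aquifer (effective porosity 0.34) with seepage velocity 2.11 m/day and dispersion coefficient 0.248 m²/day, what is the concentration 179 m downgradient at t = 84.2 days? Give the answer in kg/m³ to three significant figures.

For an instantaneous plane source, C(x,t) = M/(n_e·A·√(4πDt)) · exp(−(x−vt)²/(4Dt)), with n_e·A the pore (flow) area.
Plume center vt = 2.11 × 84.2 = 177.662 m, so the well at 179 m is 1.338 m downgradient of the peak.
√(4πDt) = 16.20 m, giving peak height M/(n_e·A·√(4πDt)) = 90.7/(0.34 × 197 × 16.20) = 0.08359 kg/m³.
(x−vt)²/(4Dt) = (1.338)²/(4 × 0.248 × 84.2) = 0.02143; exp(−0.02143) = 0.9788.
C = 0.08359 × 0.9788 = 0.0818 kg/m³.

0.0818 kg/m³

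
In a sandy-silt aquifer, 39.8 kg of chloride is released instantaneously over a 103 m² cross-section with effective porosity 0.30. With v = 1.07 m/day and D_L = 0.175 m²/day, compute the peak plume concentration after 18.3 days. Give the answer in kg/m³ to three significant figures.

0.203 kg/m³

The peak of an instantaneous 1D plume sits at x = vt; there the Gaussian factor is 1 and C_max = M/(n_e·A·√(4πDt)), where n_e·A is the pore area the mass is dissolved in.
√(4πDt) = √(4π × 0.175 × 18.3) = 6.344 m, so C_max = 39.8/(0.30 × 103 × 6.344) = 0.203 kg/m³.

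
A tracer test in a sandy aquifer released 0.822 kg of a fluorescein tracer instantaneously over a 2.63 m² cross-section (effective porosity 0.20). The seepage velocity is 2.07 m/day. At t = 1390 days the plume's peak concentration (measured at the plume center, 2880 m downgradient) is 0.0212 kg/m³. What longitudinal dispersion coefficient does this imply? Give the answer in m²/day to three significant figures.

At the plume center C_max = M/(n_e·A·√(4πDt)), so D = M²/(4πt·(n_e·A·C_max)²).
n_e·A·C_max = 0.20 × 2.63 × 0.0212 = 0.01115 kg/m.
D = 0.822²/(4π × 1390 × 0.01115²) = 0.311 m²/day.

0.311 m²/day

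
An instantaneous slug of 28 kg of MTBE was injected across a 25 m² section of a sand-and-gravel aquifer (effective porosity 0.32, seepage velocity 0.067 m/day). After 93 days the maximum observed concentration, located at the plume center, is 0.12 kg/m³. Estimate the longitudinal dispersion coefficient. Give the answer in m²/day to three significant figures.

0.728 m²/day

At the plume center C_max = M/(n_e·A·√(4πDt)), so D = M²/(4πt·(n_e·A·C_max)²).
n_e·A·C_max = 0.32 × 25 × 0.12 = 0.9600 kg/m.
D = 28²/(4π × 93 × 0.9600²) = 0.728 m²/day.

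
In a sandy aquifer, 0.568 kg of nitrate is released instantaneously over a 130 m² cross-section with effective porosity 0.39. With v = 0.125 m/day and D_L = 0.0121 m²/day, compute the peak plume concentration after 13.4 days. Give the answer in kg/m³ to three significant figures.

The peak of an instantaneous 1D plume sits at x = vt; there the Gaussian factor is 1 and C_max = M/(n_e·A·√(4πDt)), where n_e·A is the pore area the mass is dissolved in.
√(4πDt) = √(4π × 0.0121 × 13.4) = 1.427 m, so C_max = 0.568/(0.39 × 130 × 1.427) = 0.00785 kg/m³.

0.00785 kg/m³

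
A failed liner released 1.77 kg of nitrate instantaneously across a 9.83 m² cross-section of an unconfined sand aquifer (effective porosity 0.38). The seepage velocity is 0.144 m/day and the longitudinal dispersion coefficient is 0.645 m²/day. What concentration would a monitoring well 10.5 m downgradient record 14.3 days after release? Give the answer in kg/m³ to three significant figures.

For an instantaneous plane source, C(x,t) = M/(n_e·A·√(4πDt)) · exp(−(x−vt)²/(4Dt)), with n_e·A the pore (flow) area.
Plume center vt = 0.144 × 14.3 = 2.0592 m, so the well at 10.5 m is 8.4408 m downgradient of the peak.
√(4πDt) = 10.77 m, giving peak height M/(n_e·A·√(4πDt)) = 1.77/(0.38 × 9.83 × 10.77) = 0.04400 kg/m³.
(x−vt)²/(4Dt) = (8.4408)²/(4 × 0.645 × 14.3) = 1.931; exp(−1.931) = 0.1450.
C = 0.04400 × 0.1450 = 0.00638 kg/m³.

0.00638 kg/m³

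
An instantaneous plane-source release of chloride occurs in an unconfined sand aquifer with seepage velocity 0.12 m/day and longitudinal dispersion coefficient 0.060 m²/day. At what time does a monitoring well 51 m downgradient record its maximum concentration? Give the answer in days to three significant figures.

For the 1D instantaneous-source solution, setting ∂C/∂t = 0 at fixed x gives v²t² + 2Dt − x² = 0, so t = (√(D² + v²x²) − D)/v².
√(D² + v²x²) = √(0.060² + 0.12² × 51²) = 6.120; v² = 0.0144.
t = (6.120 − 0.060)/0.0144 = 421 days (vs. the pure-advection estimate x/v = 425 d).

421 days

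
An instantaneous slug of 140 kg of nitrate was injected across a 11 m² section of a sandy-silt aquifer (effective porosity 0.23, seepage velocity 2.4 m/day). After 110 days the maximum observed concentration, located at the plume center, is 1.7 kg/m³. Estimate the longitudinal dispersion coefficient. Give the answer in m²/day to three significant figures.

0.767 m²/day

At the plume center C_max = M/(n_e·A·√(4πDt)), so D = M²/(4πt·(n_e·A·C_max)²).
n_e·A·C_max = 0.23 × 11 × 1.7 = 4.301 kg/m.
D = 140²/(4π × 110 × 4.301²) = 0.767 m²/day.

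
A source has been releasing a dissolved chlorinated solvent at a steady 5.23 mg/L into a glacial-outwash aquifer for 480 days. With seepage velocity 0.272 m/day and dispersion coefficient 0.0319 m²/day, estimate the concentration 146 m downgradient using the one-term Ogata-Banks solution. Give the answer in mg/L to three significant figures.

0.0138 mg/L

For a continuous step input, C/C₀ ≈ ½·erfc((x−vt)/(2√(Dt))).
vt = 0.272 × 480 = 130.56 m and 2√(Dt) = 2√(0.0319 × 480) = 7.826 m.
Argument (x−vt)/(2√(Dt)) = (146 − 130.56)/7.826 = 1.973; ½·erfc(1.973) = 0.002633.
C = 5.23 × 0.002633 = 0.0138 mg/L.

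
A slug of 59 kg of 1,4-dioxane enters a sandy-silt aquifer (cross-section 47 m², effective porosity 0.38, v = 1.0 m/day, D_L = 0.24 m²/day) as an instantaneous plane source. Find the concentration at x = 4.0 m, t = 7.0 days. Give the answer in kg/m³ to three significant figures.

For an instantaneous plane source, C(x,t) = M/(n_e·A·√(4πDt)) · exp(−(x−vt)²/(4Dt)), with n_e·A the pore (flow) area.
Plume center vt = 1.0 × 7.0 = 7 m, so the well at 4.0 m is 3 m upgradient of the peak.
√(4πDt) = 4.595 m, giving peak height M/(n_e·A·√(4πDt)) = 59/(0.38 × 47 × 4.595) = 0.7189 kg/m³.
(x−vt)²/(4Dt) = (-3)²/(4 × 0.24 × 7.0) = 1.339; exp(−1.339) = 0.2621.
C = 0.7189 × 0.2621 = 0.188 kg/m³.

0.188 kg/m³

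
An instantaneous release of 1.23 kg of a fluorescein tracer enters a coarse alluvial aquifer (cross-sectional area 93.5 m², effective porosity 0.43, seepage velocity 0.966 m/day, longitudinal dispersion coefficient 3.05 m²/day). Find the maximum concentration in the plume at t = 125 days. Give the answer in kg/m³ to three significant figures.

The peak of an instantaneous 1D plume sits at x = vt; there the Gaussian factor is 1 and C_max = M/(n_e·A·√(4πDt)), where n_e·A is the pore area the mass is dissolved in.
√(4πDt) = √(4π × 3.05 × 125) = 69.22 m, so C_max = 1.23/(0.43 × 93.5 × 69.22) = 0.000442 kg/m³.

0.000442 kg/m³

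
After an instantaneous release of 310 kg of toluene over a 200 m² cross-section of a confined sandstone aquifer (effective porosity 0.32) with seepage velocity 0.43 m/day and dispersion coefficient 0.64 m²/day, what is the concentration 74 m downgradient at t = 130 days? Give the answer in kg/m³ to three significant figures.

0.0560 kg/m³

For an instantaneous plane source, C(x,t) = M/(n_e·A·√(4πDt)) · exp(−(x−vt)²/(4Dt)), with n_e·A the pore (flow) area.
Plume center vt = 0.43 × 130 = 55.9 m, so the well at 74 m is 18.1 m downgradient of the peak.
√(4πDt) = 32.33 m, giving peak height M/(n_e·A·√(4πDt)) = 310/(0.32 × 200 × 32.33) = 0.1498 kg/m³.
(x−vt)²/(4Dt) = (18.1)²/(4 × 0.64 × 130) = 0.9844; exp(−0.9844) = 0.3737.
C = 0.1498 × 0.3737 = 0.0560 kg/m³.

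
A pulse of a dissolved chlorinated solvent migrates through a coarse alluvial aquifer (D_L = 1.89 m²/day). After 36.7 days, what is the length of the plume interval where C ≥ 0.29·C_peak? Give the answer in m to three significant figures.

The plume is Gaussian with σ = √(2Dt) = √(2 × 1.89 × 36.7) = 11.78 m.
C/C_peak = exp(−Δx²/(2σ²)) = 0.29 ⇒ Δx = σ·√(−2 ln 0.29) = 11.78 × 1.573 = 18.53 m.
Width = 2Δx = 37.1 m.

37.1 m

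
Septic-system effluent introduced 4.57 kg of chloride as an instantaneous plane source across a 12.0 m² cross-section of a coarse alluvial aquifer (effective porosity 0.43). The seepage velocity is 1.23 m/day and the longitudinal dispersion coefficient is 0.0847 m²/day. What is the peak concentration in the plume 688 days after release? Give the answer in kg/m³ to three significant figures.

The peak of an instantaneous 1D plume sits at x = vt; there the Gaussian factor is 1 and C_max = M/(n_e·A·√(4πDt)), where n_e·A is the pore area the mass is dissolved in.
√(4πDt) = √(4π × 0.0847 × 688) = 27.06 m, so C_max = 4.57/(0.43 × 12.0 × 27.06) = 0.0327 kg/m³.

0.0327 kg/m³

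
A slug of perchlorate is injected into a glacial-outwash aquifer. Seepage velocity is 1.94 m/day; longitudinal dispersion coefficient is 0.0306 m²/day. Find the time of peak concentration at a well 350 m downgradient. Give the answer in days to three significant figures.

180 days

For the 1D instantaneous-source solution, setting ∂C/∂t = 0 at fixed x gives v²t² + 2Dt − x² = 0, so t = (√(D² + v²x²) − D)/v².
√(D² + v²x²) = √(0.0306² + 1.94² × 350²) = 679.0; v² = 3.7636.
t = (679.0 − 0.0306)/3.7636 = 180 days (vs. the pure-advection estimate x/v = 180 d).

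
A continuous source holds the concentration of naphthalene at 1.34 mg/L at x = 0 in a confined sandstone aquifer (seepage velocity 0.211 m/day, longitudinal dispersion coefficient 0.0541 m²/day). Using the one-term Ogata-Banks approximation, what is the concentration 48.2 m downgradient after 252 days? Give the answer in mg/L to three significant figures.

1.11 mg/L

For a continuous step input, C/C₀ ≈ ½·erfc((x−vt)/(2√(Dt))).
vt = 0.211 × 252 = 53.172 m and 2√(Dt) = 2√(0.0541 × 252) = 7.385 m.
Argument (x−vt)/(2√(Dt)) = (48.2 − 53.172)/7.385 = -0.6733; ½·erfc(-0.6733) = 0.8295.
C = 1.34 × 0.8295 = 1.11 mg/L.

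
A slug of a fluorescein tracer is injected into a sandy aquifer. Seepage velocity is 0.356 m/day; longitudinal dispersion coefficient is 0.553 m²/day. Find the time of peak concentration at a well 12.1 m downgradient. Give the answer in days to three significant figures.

For the 1D instantaneous-source solution, setting ∂C/∂t = 0 at fixed x gives v²t² + 2Dt − x² = 0, so t = (√(D² + v²x²) − D)/v².
√(D² + v²x²) = √(0.553² + 0.356² × 12.1²) = 4.343; v² = 0.126736.
t = (4.343 − 0.553)/0.126736 = 29.9 days (vs. the pure-advection estimate x/v = 34.0 d).

29.9 days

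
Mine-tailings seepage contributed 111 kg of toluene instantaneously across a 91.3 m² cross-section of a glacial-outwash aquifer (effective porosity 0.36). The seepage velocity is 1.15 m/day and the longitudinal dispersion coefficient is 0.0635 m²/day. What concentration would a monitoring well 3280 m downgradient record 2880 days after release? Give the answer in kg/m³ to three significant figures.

0.0174 kg/m³

For an instantaneous plane source, C(x,t) = M/(n_e·A·√(4πDt)) · exp(−(x−vt)²/(4Dt)), with n_e·A the pore (flow) area.
Plume center vt = 1.15 × 2880 = 3312 m, so the well at 3280 m is 32 m upgradient of the peak.
√(4πDt) = 47.94 m, giving peak height M/(n_e·A·√(4πDt)) = 111/(0.36 × 91.3 × 47.94) = 0.07045 kg/m³.
(x−vt)²/(4Dt) = (-32)²/(4 × 0.0635 × 2880) = 1.400; exp(−1.400) = 0.2466.
C = 0.07045 × 0.2466 = 0.0174 kg/m³.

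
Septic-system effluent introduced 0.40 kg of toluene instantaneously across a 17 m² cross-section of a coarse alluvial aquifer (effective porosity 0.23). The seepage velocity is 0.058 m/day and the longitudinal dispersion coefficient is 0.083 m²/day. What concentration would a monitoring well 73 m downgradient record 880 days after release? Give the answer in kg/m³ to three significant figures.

For an instantaneous plane source, C(x,t) = M/(n_e·A·√(4πDt)) · exp(−(x−vt)²/(4Dt)), with n_e·A the pore (flow) area.
Plume center vt = 0.058 × 880 = 51.04 m, so the well at 73 m is 21.96 m downgradient of the peak.
√(4πDt) = 30.30 m, giving peak height M/(n_e·A·√(4πDt)) = 0.40/(0.23 × 17 × 30.30) = 0.003376 kg/m³.
(x−vt)²/(4Dt) = (21.96)²/(4 × 0.083 × 880) = 1.651; exp(−1.651) = 0.1919.
C = 0.003376 × 0.1919 = 0.000648 kg/m³.

0.000648 kg/m³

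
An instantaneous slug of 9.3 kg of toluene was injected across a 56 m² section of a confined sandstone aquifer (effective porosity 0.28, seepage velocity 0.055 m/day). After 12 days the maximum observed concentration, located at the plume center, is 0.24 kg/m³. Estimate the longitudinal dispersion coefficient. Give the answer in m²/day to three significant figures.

At the plume center C_max = M/(n_e·A·√(4πDt)), so D = M²/(4πt·(n_e·A·C_max)²).
n_e·A·C_max = 0.28 × 56 × 0.24 = 3.763 kg/m.
D = 9.3²/(4π × 12 × 3.763²) = 0.0405 m²/day.

0.0405 m²/day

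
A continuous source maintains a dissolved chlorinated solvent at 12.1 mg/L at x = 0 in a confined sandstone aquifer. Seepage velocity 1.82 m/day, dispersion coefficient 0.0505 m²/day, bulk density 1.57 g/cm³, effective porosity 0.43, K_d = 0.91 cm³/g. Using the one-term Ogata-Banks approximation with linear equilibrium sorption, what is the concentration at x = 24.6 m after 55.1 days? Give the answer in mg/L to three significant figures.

Retardation factor R = 1 + ρ_b·K_d/n = 1 + 1.57 × 0.91/0.43 = 4.323.
Sorption retards both mechanisms: v_R = v/R = 0.4210 m/day, D_R = D/R = 0.01168 m²/day.
v_R·t = 0.4210 × 55.1 = 23.1971 m; 2√(D_R t) = 1.604 m; argument = (24.6 − 23.1971)/1.604 = 0.8746.
C = C₀ × ½·erfc(0.8746) = 12.1 × 0.1081 = 1.31 mg/L.

1.31 mg/L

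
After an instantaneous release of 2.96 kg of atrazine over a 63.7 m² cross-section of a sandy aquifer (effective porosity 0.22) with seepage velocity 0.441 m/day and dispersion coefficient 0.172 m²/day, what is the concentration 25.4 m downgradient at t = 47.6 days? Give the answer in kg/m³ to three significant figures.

0.0115 kg/m³

For an instantaneous plane source, C(x,t) = M/(n_e·A·√(4πDt)) · exp(−(x−vt)²/(4Dt)), with n_e·A the pore (flow) area.
Plume center vt = 0.441 × 47.6 = 20.9916 m, so the well at 25.4 m is 4.4084 m downgradient of the peak.
√(4πDt) = 10.14 m, giving peak height M/(n_e·A·√(4πDt)) = 2.96/(0.22 × 63.7 × 10.14) = 0.02083 kg/m³.
(x−vt)²/(4Dt) = (4.4084)²/(4 × 0.172 × 47.6) = 0.5934; exp(−0.5934) = 0.5524.
C = 0.02083 × 0.5524 = 0.0115 kg/m³.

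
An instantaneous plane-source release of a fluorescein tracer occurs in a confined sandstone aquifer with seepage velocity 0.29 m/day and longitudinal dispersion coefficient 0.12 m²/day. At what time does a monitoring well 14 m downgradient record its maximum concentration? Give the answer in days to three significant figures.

46.9 days

For the 1D instantaneous-source solution, setting ∂C/∂t = 0 at fixed x gives v²t² + 2Dt − x² = 0, so t = (√(D² + v²x²) − D)/v².
√(D² + v²x²) = √(0.12² + 0.29² × 14²) = 4.062; v² = 0.0841.
t = (4.062 − 0.12)/0.0841 = 46.9 days (vs. the pure-advection estimate x/v = 48.3 d).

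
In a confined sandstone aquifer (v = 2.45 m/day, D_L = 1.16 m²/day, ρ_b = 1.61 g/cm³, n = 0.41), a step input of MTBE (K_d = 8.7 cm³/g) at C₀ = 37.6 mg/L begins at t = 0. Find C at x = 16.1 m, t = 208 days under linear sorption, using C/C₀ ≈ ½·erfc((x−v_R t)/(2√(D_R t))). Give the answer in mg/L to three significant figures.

12.5 mg/L

Retardation factor R = 1 + ρ_b·K_d/n = 1 + 1.61 × 8.7/0.41 = 35.16.
Sorption retards both mechanisms: v_R = v/R = 0.06968 m/day, D_R = D/R = 0.03299 m²/day.
v_R·t = 0.06968 × 208 = 14.49344 m; 2√(D_R t) = 5.239 m; argument = (16.1 − 14.49344)/5.239 = 0.3067.
C = C₀ × ½·erfc(0.3067) = 37.6 × 0.3322 = 12.5 mg/L.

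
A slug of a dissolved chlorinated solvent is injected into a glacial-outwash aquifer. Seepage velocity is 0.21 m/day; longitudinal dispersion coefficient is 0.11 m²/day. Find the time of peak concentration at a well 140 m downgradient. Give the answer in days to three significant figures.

664 days

For the 1D instantaneous-source solution, setting ∂C/∂t = 0 at fixed x gives v²t² + 2Dt − x² = 0, so t = (√(D² + v²x²) − D)/v².
√(D² + v²x²) = √(0.11² + 0.21² × 140²) = 29.40; v² = 0.0441.
t = (29.40 − 0.11)/0.0441 = 664 days (vs. the pure-advection estimate x/v = 667 d).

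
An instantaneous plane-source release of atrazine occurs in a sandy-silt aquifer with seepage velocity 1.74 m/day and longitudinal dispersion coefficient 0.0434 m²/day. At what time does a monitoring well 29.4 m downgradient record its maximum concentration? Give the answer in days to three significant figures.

For the 1D instantaneous-source solution, setting ∂C/∂t = 0 at fixed x gives v²t² + 2Dt − x² = 0, so t = (√(D² + v²x²) − D)/v².
√(D² + v²x²) = √(0.0434² + 1.74² × 29.4²) = 51.16; v² = 3.0276.
t = (51.16 − 0.0434)/3.0276 = 16.9 days (vs. the pure-advection estimate x/v = 16.9 d).

16.9 days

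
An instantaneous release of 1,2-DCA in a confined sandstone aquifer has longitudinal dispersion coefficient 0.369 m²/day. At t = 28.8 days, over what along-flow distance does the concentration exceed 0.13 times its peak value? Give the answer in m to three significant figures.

18.6 m

The plume is Gaussian with σ = √(2Dt) = √(2 × 0.369 × 28.8) = 4.610 m.
C/C_peak = exp(−Δx²/(2σ²)) = 0.13 ⇒ Δx = σ·√(−2 ln 0.13) = 4.610 × 2.020 = 9.312 m.
Width = 2Δx = 18.6 m.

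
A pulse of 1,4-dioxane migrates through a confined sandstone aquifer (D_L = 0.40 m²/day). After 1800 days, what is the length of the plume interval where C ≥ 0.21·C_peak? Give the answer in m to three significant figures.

134 m

The plume is Gaussian with σ = √(2Dt) = √(2 × 0.40 × 1800) = 37.95 m.
C/C_peak = exp(−Δx²/(2σ²)) = 0.21 ⇒ Δx = σ·√(−2 ln 0.21) = 37.95 × 1.767 = 67.06 m.
Width = 2Δx = 134 m.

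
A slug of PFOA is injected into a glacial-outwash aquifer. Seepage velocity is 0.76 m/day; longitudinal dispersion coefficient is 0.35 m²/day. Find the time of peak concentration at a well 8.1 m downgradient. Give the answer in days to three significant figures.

10.1 days

For the 1D instantaneous-source solution, setting ∂C/∂t = 0 at fixed x gives v²t² + 2Dt − x² = 0, so t = (√(D² + v²x²) − D)/v².
√(D² + v²x²) = √(0.35² + 0.76² × 8.1²) = 6.166; v² = 0.5776.
t = (6.166 − 0.35)/0.5776 = 10.1 days (vs. the pure-advection estimate x/v = 10.7 d).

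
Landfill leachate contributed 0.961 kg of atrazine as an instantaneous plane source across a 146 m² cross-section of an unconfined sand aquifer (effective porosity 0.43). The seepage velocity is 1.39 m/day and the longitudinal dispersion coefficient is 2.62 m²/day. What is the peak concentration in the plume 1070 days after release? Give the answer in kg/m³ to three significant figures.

8.16e-05 kg/m³

The peak of an instantaneous 1D plume sits at x = vt; there the Gaussian factor is 1 and C_max = M/(n_e·A·√(4πDt)), where n_e·A is the pore area the mass is dissolved in.
√(4πDt) = √(4π × 2.62 × 1070) = 187.7 m, so C_max = 0.961/(0.43 × 146 × 187.7) = 8.16e-05 kg/m³.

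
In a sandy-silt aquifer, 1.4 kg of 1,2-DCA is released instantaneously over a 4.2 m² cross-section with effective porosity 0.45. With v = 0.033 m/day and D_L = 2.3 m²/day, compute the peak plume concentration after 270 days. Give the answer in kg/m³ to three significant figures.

The peak of an instantaneous 1D plume sits at x = vt; there the Gaussian factor is 1 and C_max = M/(n_e·A·√(4πDt)), where n_e·A is the pore area the mass is dissolved in.
√(4πDt) = √(4π × 2.3 × 270) = 88.34 m, so C_max = 1.4/(0.45 × 4.2 × 88.34) = 0.00839 kg/m³.

0.00839 kg/m³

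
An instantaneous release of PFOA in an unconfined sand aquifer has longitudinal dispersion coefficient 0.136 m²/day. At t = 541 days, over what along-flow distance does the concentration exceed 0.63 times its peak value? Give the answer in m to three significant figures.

The plume is Gaussian with σ = √(2Dt) = √(2 × 0.136 × 541) = 12.13 m.
C/C_peak = exp(−Δx²/(2σ²)) = 0.63 ⇒ Δx = σ·√(−2 ln 0.63) = 12.13 × 0.9613 = 11.66 m.
Width = 2Δx = 23.3 m.

23.3 m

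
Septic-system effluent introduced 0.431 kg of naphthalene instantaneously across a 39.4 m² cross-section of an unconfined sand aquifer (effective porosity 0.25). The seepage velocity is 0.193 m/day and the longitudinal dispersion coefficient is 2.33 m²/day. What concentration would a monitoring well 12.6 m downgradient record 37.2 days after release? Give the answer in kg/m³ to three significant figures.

0.00122 kg/m³

For an instantaneous plane source, C(x,t) = M/(n_e·A·√(4πDt)) · exp(−(x−vt)²/(4Dt)), with n_e·A the pore (flow) area.
Plume center vt = 0.193 × 37.2 = 7.1796 m, so the well at 12.6 m is 5.4204 m downgradient of the peak.
√(4πDt) = 33.00 m, giving peak height M/(n_e·A·√(4πDt)) = 0.431/(0.25 × 39.4 × 33.00) = 0.001326 kg/m³.
(x−vt)²/(4Dt) = (5.4204)²/(4 × 2.33 × 37.2) = 0.08474; exp(−0.08474) = 0.9188.
C = 0.001326 × 0.9188 = 0.00122 kg/m³.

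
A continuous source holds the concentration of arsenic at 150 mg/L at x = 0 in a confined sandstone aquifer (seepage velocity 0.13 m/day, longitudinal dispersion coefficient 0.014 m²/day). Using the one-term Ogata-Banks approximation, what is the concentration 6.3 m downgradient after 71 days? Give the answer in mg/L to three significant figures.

For a continuous step input, C/C₀ ≈ ½·erfc((x−vt)/(2√(Dt))).
vt = 0.13 × 71 = 9.23 m and 2√(Dt) = 2√(0.014 × 71) = 1.994 m.
Argument (x−vt)/(2√(Dt)) = (6.3 − 9.23)/1.994 = -1.469; ½·erfc(-1.469) = 0.9811.
C = 150 × 0.9811 = 147 mg/L.

147 mg/L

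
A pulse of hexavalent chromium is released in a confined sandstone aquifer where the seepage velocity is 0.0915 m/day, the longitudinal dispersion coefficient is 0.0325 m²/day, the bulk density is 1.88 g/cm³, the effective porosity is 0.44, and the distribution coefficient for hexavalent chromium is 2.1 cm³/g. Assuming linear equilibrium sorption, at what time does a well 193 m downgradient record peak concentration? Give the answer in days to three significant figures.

21000 days

Retardation factor R = 1 + ρ_b·K_d/n = 1 + 1.88 × 2.1/0.44 = 9.973.
Sorption retards both mechanisms: v_R = v/R = 0.009175 m/day, D_R = D/R = 0.003259 m²/day.
Peak time from v_R²t² + 2D_R t − x² = 0: t = (√(D_R² + v_R²x²) − D_R)/v_R².
√(D_R² + v_R²x²) = √(0.003259² + 0.009175² × 193²) = 1.771; v_R² = 8.418e-05.
t = (1.771 − 0.003259)/8.418e-05 = 21000 days.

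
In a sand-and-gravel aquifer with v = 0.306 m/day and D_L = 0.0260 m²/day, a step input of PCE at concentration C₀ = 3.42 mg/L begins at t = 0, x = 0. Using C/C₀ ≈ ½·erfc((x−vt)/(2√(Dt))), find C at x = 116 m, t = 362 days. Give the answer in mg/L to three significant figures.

For a continuous step input, C/C₀ ≈ ½·erfc((x−vt)/(2√(Dt))).
vt = 0.306 × 362 = 110.772 m and 2√(Dt) = 2√(0.0260 × 362) = 6.136 m.
Argument (x−vt)/(2√(Dt)) = (116 − 110.772)/6.136 = 0.8520; ½·erfc(0.8520) = 0.1141.
C = 3.42 × 0.1141 = 0.390 mg/L.

0.390 mg/L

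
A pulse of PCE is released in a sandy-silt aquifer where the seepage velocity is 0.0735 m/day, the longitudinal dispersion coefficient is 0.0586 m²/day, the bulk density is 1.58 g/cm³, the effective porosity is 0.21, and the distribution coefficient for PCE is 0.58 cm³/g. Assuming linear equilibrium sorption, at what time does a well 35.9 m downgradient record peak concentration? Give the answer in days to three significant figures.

Retardation factor R = 1 + ρ_b·K_d/n = 1 + 1.58 × 0.58/0.21 = 5.364.
Sorption retards both mechanisms: v_R = v/R = 0.01370 m/day, D_R = D/R = 0.01092 m²/day.
Peak time from v_R²t² + 2D_R t − x² = 0: t = (√(D_R² + v_R²x²) − D_R)/v_R².
√(D_R² + v_R²x²) = √(0.01092² + 0.01370² × 35.9²) = 0.4920; v_R² = 0.0001877.
t = (0.4920 − 0.01092)/0.0001877 = 2560 days.

2560 days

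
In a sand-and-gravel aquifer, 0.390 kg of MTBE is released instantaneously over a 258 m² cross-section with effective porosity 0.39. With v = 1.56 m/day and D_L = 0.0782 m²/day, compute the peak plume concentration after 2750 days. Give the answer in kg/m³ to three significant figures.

7.46e-05 kg/m³

The peak of an instantaneous 1D plume sits at x = vt; there the Gaussian factor is 1 and C_max = M/(n_e·A·√(4πDt)), where n_e·A is the pore area the mass is dissolved in.
√(4πDt) = √(4π × 0.0782 × 2750) = 51.98 m, so C_max = 0.390/(0.39 × 258 × 51.98) = 7.46e-05 kg/m³.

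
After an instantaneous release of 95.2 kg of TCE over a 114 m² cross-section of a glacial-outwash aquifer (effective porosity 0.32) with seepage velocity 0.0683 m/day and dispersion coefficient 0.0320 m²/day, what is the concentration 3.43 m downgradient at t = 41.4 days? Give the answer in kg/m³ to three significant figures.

For an instantaneous plane source, C(x,t) = M/(n_e·A·√(4πDt)) · exp(−(x−vt)²/(4Dt)), with n_e·A the pore (flow) area.
Plume center vt = 0.0683 × 41.4 = 2.82762 m, so the well at 3.43 m is 0.60238 m downgradient of the peak.
√(4πDt) = 4.080 m, giving peak height M/(n_e·A·√(4πDt)) = 95.2/(0.32 × 114 × 4.080) = 0.6396 kg/m³.
(x−vt)²/(4Dt) = (0.60238)²/(4 × 0.0320 × 41.4) = 0.06847; exp(−0.06847) = 0.9338.
C = 0.6396 × 0.9338 = 0.597 kg/m³.

0.597 kg/m³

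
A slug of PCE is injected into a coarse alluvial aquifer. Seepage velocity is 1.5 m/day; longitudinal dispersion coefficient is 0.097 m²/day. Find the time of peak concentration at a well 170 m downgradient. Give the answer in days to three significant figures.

For the 1D instantaneous-source solution, setting ∂C/∂t = 0 at fixed x gives v²t² + 2Dt − x² = 0, so t = (√(D² + v²x²) − D)/v².
√(D² + v²x²) = √(0.097² + 1.5² × 170²) = 255.0; v² = 2.25.
t = (255.0 − 0.097)/2.25 = 113 days (vs. the pure-advection estimate x/v = 113 d).

113 days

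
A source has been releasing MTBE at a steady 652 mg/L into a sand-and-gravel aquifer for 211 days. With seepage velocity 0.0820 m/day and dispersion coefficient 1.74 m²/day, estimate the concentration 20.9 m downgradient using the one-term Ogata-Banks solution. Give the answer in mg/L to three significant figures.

292 mg/L

For a continuous step input, C/C₀ ≈ ½·erfc((x−vt)/(2√(Dt))).
vt = 0.0820 × 211 = 17.302 m and 2√(Dt) = 2√(1.74 × 211) = 38.32 m.
Argument (x−vt)/(2√(Dt)) = (20.9 − 17.302)/38.32 = 0.09389; ½·erfc(0.09389) = 0.4472.
C = 652 × 0.4472 = 292 mg/L.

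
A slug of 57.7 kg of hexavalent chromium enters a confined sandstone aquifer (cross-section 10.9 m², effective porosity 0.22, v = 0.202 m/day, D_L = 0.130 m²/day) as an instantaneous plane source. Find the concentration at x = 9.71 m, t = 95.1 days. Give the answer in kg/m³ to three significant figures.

For an instantaneous plane source, C(x,t) = M/(n_e·A·√(4πDt)) · exp(−(x−vt)²/(4Dt)), with n_e·A the pore (flow) area.
Plume center vt = 0.202 × 95.1 = 19.2102 m, so the well at 9.71 m is 9.5002 m upgradient of the peak.
√(4πDt) = 12.46 m, giving peak height M/(n_e·A·√(4πDt)) = 57.7/(0.22 × 10.9 × 12.46) = 1.931 kg/m³.
(x−vt)²/(4Dt) = (-9.5002)²/(4 × 0.130 × 95.1) = 1.825; exp(−1.825) = 0.1612.
C = 1.931 × 0.1612 = 0.311 kg/m³.

0.311 kg/m³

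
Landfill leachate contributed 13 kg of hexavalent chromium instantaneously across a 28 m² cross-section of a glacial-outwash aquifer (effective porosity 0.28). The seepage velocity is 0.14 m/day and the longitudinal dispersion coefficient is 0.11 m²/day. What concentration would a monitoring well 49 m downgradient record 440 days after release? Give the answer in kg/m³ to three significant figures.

For an instantaneous plane source, C(x,t) = M/(n_e·A·√(4πDt)) · exp(−(x−vt)²/(4Dt)), with n_e·A the pore (flow) area.
Plume center vt = 0.14 × 440 = 61.6 m, so the well at 49 m is 12.6 m upgradient of the peak.
√(4πDt) = 24.66 m, giving peak height M/(n_e·A·√(4πDt)) = 13/(0.28 × 28 × 24.66) = 0.06724 kg/m³.
(x−vt)²/(4Dt) = (-12.6)²/(4 × 0.11 × 440) = 0.8200; exp(−0.8200) = 0.4404.
C = 0.06724 × 0.4404 = 0.0296 kg/m³.

0.0296 kg/m³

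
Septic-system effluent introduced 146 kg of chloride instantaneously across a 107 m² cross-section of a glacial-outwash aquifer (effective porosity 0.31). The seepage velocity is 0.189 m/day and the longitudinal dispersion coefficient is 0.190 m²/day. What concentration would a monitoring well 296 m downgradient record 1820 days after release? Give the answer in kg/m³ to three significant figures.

For an instantaneous plane source, C(x,t) = M/(n_e·A·√(4πDt)) · exp(−(x−vt)²/(4Dt)), with n_e·A the pore (flow) area.
Plume center vt = 0.189 × 1820 = 343.98 m, so the well at 296 m is 47.98 m upgradient of the peak.
√(4πDt) = 65.92 m, giving peak height M/(n_e·A·√(4πDt)) = 146/(0.31 × 107 × 65.92) = 0.06677 kg/m³.
(x−vt)²/(4Dt) = (-47.98)²/(4 × 0.190 × 1820) = 1.664; exp(−1.664) = 0.1894.
C = 0.06677 × 0.1894 = 0.0126 kg/m³.

0.0126 kg/m³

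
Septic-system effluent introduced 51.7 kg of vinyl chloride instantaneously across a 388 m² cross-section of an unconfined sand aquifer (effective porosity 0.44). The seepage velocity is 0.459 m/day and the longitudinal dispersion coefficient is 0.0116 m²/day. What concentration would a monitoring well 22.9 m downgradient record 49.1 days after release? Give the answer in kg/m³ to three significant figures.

For an instantaneous plane source, C(x,t) = M/(n_e·A·√(4πDt)) · exp(−(x−vt)²/(4Dt)), with n_e·A the pore (flow) area.
Plume center vt = 0.459 × 49.1 = 22.5369 m, so the well at 22.9 m is 0.3631 m downgradient of the peak.
√(4πDt) = 2.675 m, giving peak height M/(n_e·A·√(4πDt)) = 51.7/(0.44 × 388 × 2.675) = 0.1132 kg/m³.
(x−vt)²/(4Dt) = (0.3631)²/(4 × 0.0116 × 49.1) = 0.05787; exp(−0.05787) = 0.9438.
C = 0.1132 × 0.9438 = 0.107 kg/m³.

0.107 kg/m³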